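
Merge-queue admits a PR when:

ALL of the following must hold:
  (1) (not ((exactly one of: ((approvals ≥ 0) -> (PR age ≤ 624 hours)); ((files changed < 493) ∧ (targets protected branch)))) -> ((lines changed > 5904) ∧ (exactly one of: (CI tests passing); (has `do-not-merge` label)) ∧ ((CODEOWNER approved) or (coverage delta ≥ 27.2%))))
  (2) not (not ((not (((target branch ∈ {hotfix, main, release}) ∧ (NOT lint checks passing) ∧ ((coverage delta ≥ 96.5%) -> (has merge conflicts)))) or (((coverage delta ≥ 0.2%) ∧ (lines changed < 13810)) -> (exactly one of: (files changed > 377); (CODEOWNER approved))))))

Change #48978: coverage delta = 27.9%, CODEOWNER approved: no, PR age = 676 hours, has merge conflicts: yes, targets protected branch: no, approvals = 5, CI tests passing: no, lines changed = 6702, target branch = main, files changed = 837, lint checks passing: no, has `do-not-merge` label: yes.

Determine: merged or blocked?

Merged

Atomic conditions:
  approvals ≥ 0: 5 ≥ 0 is true
  PR age ≤ 624 hours: 676 ≤ 624 is false
  files changed < 493: 837 < 493 is false
  targets protected branch: no → false
  lines changed > 5904: 6702 > 5904 is true
  CI tests passing: no → false
  has `do-not-merge` label: yes → true
  CODEOWNER approved: no → false
  coverage delta ≥ 27.2%: 27.9 ≥ 27.2 is true
  target branch ∈ {hotfix, main, release}: main is in the set → true
  NOT lint checks passing: no → true
  coverage delta ≥ 96.5%: 27.9 ≥ 96.5 is false
  has merge conflicts: yes → true
  coverage delta ≥ 0.2%: 27.9 ≥ 0.2 is true
  lines changed < 13810: 6702 < 13810 is true
  files changed > 377: 837 > 377 is true
Combine:
[1.1.1.1] true → false = false
[1.1.1.2] false AND false = false
[1.1.1] exactly-one(false, false) = false
[1.1] NOT false = true
[1.2.2] exactly-one(false, true) = true
[1.2.3] false OR true = true
[1.2] true AND true AND true = true
[1] true → true = true
[2.1.1.1.1.3] false → true (antecedent false ⇒ implication holds) = true
[2.1.1.1.1] true AND true AND true = true
[2.1.1.1] NOT true = false
[2.1.1.2.1] true AND true = true
[2.1.1.2.2] exactly-one(true, false) = true
[2.1.1.2] true → true = true
[2.1.1] false OR true = true
[2.1] NOT true = false
[2] NOT false = true
[root] true AND true = true
Overall: true → merged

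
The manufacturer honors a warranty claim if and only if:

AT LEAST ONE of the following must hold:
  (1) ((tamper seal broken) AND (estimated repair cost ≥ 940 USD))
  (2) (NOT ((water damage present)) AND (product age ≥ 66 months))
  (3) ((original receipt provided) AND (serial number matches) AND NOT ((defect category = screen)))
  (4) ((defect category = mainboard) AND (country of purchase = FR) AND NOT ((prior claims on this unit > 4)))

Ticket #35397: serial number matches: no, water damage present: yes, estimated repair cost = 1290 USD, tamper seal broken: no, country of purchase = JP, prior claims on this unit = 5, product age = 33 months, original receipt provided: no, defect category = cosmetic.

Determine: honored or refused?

Refused

Atomic conditions:
  tamper seal broken: no → false
  estimated repair cost ≥ 940 USD: 1290 ≥ 940 is true
  water damage present: yes → true
  product age ≥ 66 months: 33 ≥ 66 is false
  original receipt provided: no → false
  serial number matches: no → false
  defect category = screen: cosmetic == screen is false
  defect category = mainboard: cosmetic == mainboard is false
  country of purchase = FR: JP == FR is false
  prior claims on this unit > 4: 5 > 4 is true
Combine:
[1] false AND true = false
[2.1] NOT true = false
[2] false AND false = false
[3.3] NOT false = true
[3] false AND false AND true = false
[4.3] NOT true = false
[4] false AND false AND false = false
[root] false OR false OR false OR false = false
Overall: false → refused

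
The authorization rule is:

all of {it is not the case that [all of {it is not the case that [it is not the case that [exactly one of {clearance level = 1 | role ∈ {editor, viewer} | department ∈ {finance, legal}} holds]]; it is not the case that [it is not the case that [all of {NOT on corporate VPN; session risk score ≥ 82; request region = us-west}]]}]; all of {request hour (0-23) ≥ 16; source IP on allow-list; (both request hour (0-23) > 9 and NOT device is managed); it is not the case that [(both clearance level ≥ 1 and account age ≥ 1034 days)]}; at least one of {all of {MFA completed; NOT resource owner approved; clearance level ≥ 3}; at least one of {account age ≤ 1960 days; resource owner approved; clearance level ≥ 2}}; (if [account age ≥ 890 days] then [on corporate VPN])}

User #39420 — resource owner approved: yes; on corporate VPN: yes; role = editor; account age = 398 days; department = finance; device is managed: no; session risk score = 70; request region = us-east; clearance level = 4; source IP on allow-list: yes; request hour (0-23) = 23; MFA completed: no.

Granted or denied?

Atomic conditions:
  clearance level = 1: 4 == 1 is false
  role ∈ {editor, viewer}: editor is in the set → true
  department ∈ {finance, legal}: finance is in the set → true
  NOT on corporate VPN: yes → false
  session risk score ≥ 82: 70 ≥ 82 is false
  request region = us-west: us-east == us-west is false
  request hour (0-23) ≥ 16: 23 ≥ 16 is true
  source IP on allow-list: yes → true
  request hour (0-23) > 9: 23 > 9 is true
  NOT device is managed: no → true
  clearance level ≥ 1: 4 ≥ 1 is true
  account age ≥ 1034 days: 398 ≥ 1034 is false
  MFA completed: no → false
  NOT resource owner approved: yes → false
  clearance level ≥ 3: 4 ≥ 3 is true
  account age ≤ 1960 days: 398 ≤ 1960 is true
  resource owner approved: yes → true
  clearance level ≥ 2: 4 ≥ 2 is true
  account age ≥ 890 days: 398 ≥ 890 is false
  on corporate VPN: yes → true
Combine:
[1.1.1.1.1] exactly-one(false, true, true) = false
[1.1.1.1] NOT false = true
[1.1.1] NOT true = false
[1.1.2.1.1] false AND false AND false = false
[1.1.2.1] NOT false = true
[1.1.2] NOT true = false
[1.1] false AND false = false
[1] NOT false = true
[2.3] true AND true = true
[2.4.1] true AND false = false
[2.4] NOT false = true
[2] true AND true AND true AND true = true
[3.1] false AND false AND true = false
[3.2] true OR true OR true = true
[3] false OR true = true
[4] false → true (antecedent false ⇒ implication holds) = true
[root] true AND true AND true AND true = true
Overall: true → granted

Granted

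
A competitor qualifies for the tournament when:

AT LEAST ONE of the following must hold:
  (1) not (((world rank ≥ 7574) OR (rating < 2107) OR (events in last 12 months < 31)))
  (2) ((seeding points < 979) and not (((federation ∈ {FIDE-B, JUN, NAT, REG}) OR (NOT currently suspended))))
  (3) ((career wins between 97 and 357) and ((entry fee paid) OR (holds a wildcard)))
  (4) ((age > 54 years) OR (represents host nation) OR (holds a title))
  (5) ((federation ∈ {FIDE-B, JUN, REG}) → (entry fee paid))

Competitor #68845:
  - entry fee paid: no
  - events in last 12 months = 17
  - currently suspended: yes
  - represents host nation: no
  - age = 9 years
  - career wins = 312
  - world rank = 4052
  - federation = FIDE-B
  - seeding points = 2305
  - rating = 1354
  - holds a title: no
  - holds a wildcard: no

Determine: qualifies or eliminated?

Atomic conditions:
  world rank ≥ 7574: 4052 ≥ 7574 is false
  rating < 2107: 1354 < 2107 is true
  events in last 12 months < 31: 17 < 31 is true
  seeding points < 979: 2305 < 979 is false
  federation ∈ {FIDE-B, JUN, NAT, REG}: FIDE-B is in the set → true
  NOT currently suspended: yes → false
  career wins between 97 and 357: 312 in [97, 357] is true
  entry fee paid: no → false
  holds a wildcard: no → false
  age > 54 years: 9 > 54 is false
  represents host nation: no → false
  holds a title: no → false
  federation ∈ {FIDE-B, JUN, REG}: FIDE-B is in the set → true
Combine:
[1.1] false OR true OR true = true
[1] NOT true = false
[2.2.1] true OR false = true
[2.2] NOT true = false
[2] false AND false = false
[3.2] false OR false = false
[3] true AND false = false
[4] false OR false OR false = false
[5] true → false = false
[root] false OR false OR false OR false OR false = false
Overall: false → eliminated

Eliminated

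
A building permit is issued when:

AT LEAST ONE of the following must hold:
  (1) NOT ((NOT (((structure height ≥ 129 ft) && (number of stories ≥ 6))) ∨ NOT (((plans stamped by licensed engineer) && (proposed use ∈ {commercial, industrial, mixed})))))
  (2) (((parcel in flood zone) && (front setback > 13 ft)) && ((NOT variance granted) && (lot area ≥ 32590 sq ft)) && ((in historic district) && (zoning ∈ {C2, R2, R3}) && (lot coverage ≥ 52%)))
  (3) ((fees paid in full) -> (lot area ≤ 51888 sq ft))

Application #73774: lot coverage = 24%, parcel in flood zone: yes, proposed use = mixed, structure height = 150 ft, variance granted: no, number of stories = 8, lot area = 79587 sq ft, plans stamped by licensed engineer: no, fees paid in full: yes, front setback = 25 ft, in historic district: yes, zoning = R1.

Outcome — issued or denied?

Denied

Atomic conditions:
  structure height ≥ 129 ft: 150 ≥ 129 is true
  number of stories ≥ 6: 8 ≥ 6 is true
  plans stamped by licensed engineer: no → false
  proposed use ∈ {commercial, industrial, mixed}: mixed is in the set → true
  parcel in flood zone: yes → true
  front setback > 13 ft: 25 > 13 is true
  NOT variance granted: no → true
  lot area ≥ 32590 sq ft: 79587 ≥ 32590 is true
  in historic district: yes → true
  zoning ∈ {C2, R2, R3}: R1 is not in the set → false
  lot coverage ≥ 52%: 24 ≥ 52 is false
  fees paid in full: yes → true
  lot area ≤ 51888 sq ft: 79587 ≤ 51888 is false
Combine:
[1.1.1.1] true AND true = true
[1.1.1] NOT true = false
[1.1.2.1] false AND true = false
[1.1.2] NOT false = true
[1.1] false OR true = true
[1] NOT true = false
[2.1] true AND true = true
[2.2] true AND true = true
[2.3] true AND false AND false = false
[2] true AND true AND false = false
[3] true → false = false
[root] false OR false OR false = false
Overall: false → denied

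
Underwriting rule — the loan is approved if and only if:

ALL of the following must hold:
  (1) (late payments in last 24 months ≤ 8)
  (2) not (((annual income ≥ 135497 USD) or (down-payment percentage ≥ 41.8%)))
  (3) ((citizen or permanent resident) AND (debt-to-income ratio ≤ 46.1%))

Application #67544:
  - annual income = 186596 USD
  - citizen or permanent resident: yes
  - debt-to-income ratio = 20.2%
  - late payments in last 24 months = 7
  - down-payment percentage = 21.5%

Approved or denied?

Denied

Atomic conditions:
  late payments in last 24 months ≤ 8: 7 ≤ 8 is true
  annual income ≥ 135497 USD: 186596 ≥ 135497 is true
  down-payment percentage ≥ 41.8%: 21.5 ≥ 41.8 is false
  citizen or permanent resident: yes → true
  debt-to-income ratio ≤ 46.1%: 20.2 ≤ 46.1 is true
Combine:
[2.1] true OR false = true
[2] NOT true = false
[3] true AND true = true
[root] true AND false AND true = false
Overall: false → denied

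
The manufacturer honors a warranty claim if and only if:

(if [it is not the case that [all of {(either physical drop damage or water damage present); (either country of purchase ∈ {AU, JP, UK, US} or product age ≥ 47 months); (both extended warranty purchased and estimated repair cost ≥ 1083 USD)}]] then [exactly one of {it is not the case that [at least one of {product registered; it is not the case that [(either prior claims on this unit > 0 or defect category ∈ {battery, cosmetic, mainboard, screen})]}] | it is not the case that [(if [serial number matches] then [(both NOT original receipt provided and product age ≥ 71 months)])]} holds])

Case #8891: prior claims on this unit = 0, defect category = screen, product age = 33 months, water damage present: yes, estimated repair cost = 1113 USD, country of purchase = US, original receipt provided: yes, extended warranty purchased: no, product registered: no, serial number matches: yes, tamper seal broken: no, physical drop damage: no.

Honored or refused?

Refused

Atomic conditions:
  physical drop damage: no → false
  water damage present: yes → true
  country of purchase ∈ {AU, JP, UK, US}: US is in the set → true
  product age ≥ 47 months: 33 ≥ 47 is false
  extended warranty purchased: no → false
  estimated repair cost ≥ 1083 USD: 1113 ≥ 1083 is true
  product registered: no → false
  prior claims on this unit > 0: 0 > 0 is false
  defect category ∈ {battery, cosmetic, mainboard, screen}: screen is in the set → true
  serial number matches: yes → true
  NOT original receipt provided: yes → false
  product age ≥ 71 months: 33 ≥ 71 is false
Combine:
[1.1.1] false OR true = true
[1.1.2] true OR false = true
[1.1.3] false AND true = false
[1.1] true AND true AND false = false
[1] NOT false = true
[2.1.1.2.1] false OR true = true
[2.1.1.2] NOT true = false
[2.1.1] false OR false = false
[2.1] NOT false = true
[2.2.1.2] false AND false = false
[2.2.1] true → false = false
[2.2] NOT false = true
[2] exactly-one(true, true) = false
[root] true → false = false
Overall: false → refused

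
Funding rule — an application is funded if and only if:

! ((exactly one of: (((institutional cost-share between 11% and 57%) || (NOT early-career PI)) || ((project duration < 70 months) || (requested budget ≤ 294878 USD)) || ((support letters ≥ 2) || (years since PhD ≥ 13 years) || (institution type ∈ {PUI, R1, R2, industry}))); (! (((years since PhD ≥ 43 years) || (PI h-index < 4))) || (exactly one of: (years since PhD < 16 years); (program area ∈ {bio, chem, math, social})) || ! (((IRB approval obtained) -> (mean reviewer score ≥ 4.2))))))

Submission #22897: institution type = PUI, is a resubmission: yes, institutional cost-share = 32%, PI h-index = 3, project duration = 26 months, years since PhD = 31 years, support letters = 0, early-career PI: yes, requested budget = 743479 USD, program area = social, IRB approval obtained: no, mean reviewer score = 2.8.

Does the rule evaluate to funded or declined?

Atomic conditions:
  institutional cost-share between 11% and 57%: 32 in [11, 57] is true
  NOT early-career PI: yes → false
  project duration < 70 months: 26 < 70 is true
  requested budget ≤ 294878 USD: 743479 ≤ 294878 is false
  support letters ≥ 2: 0 ≥ 2 is false
  years since PhD ≥ 13 years: 31 ≥ 13 is true
  institution type ∈ {PUI, R1, R2, industry}: PUI is in the set → true
  years since PhD ≥ 43 years: 31 ≥ 43 is false
  PI h-index < 4: 3 < 4 is true
  years since PhD < 16 years: 31 < 16 is false
  program area ∈ {bio, chem, math, social}: social is in the set → true
  IRB approval obtained: no → false
  mean reviewer score ≥ 4.2: 2.8 ≥ 4.2 is false
Combine:
[1.1.1] true OR false = true
[1.1.2] true OR false = true
[1.1.3] false OR true OR true = true
[1.1] true OR true OR true = true
[1.2.1.1] false OR true = true
[1.2.1] NOT true = false
[1.2.2] exactly-one(false, true) = true
[1.2.3.1] false → false (antecedent false ⇒ implication holds) = true
[1.2.3] NOT true = false
[1.2] false OR true OR false = true
[1] exactly-one(true, true) = false
[root] NOT false = true
Overall: true → funded

Funded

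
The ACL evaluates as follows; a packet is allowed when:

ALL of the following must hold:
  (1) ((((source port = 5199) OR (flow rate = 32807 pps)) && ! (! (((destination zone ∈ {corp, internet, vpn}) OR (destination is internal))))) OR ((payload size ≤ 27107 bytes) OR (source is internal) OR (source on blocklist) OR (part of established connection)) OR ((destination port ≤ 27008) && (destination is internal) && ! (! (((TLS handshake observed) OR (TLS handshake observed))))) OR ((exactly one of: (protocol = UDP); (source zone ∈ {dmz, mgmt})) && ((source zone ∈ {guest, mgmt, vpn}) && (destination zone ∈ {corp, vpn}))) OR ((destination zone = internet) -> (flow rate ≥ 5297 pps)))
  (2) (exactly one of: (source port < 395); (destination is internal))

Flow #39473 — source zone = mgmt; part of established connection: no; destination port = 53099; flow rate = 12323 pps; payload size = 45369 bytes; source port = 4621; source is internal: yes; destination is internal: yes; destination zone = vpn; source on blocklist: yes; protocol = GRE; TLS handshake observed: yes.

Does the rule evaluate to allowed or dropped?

Allowed

Atomic conditions:
  source port = 5199: 4621 == 5199 is false
  flow rate = 32807 pps: 12323 == 32807 is false
  destination zone ∈ {corp, internet, vpn}: vpn is in the set → true
  destination is internal: yes → true
  payload size ≤ 27107 bytes: 45369 ≤ 27107 is false
  source is internal: yes → true
  source on blocklist: yes → true
  part of established connection: no → false
  destination port ≤ 27008: 53099 ≤ 27008 is false
  TLS handshake observed: yes → true
  protocol = UDP: GRE == UDP is false
  source zone ∈ {dmz, mgmt}: mgmt is in the set → true
  source zone ∈ {guest, mgmt, vpn}: mgmt is in the set → true
  destination zone ∈ {corp, vpn}: vpn is in the set → true
  destination zone = internet: vpn == internet is false
  flow rate ≥ 5297 pps: 12323 ≥ 5297 is true
  source port < 395: 4621 < 395 is false
Combine:
[1.1.1] false OR false = false
[1.1.2.1.1] true OR true = true
[1.1.2.1] NOT true = false
[1.1.2] NOT false = true
[1.1] false AND true = false
[1.2] false OR true OR true OR false = true
[1.3.3.1.1] true OR true = true
[1.3.3.1] NOT true = false
[1.3.3] NOT false = true
[1.3] false AND true AND true = false
[1.4.1] exactly-one(false, true) = true
[1.4.2] true AND true = true
[1.4] true AND true = true
[1.5] false → true (antecedent false ⇒ implication holds) = true
[1] false OR true OR false OR true OR true = true
[2] exactly-one(false, true) = true
[root] true AND true = true
Overall: true → allowed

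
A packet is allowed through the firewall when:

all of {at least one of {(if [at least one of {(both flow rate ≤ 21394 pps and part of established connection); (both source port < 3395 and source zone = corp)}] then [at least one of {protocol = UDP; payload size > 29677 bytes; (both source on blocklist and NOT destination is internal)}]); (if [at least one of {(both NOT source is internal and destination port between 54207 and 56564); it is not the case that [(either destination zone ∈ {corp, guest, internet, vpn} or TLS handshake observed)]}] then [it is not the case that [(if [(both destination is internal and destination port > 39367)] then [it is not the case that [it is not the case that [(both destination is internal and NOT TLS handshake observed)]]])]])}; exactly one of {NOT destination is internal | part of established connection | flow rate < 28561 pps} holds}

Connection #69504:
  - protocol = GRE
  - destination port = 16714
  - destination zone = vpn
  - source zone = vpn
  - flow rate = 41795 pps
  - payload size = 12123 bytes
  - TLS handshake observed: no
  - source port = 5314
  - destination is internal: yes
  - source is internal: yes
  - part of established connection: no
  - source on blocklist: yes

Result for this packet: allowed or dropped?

Dropped

Atomic conditions:
  flow rate ≤ 21394 pps: 41795 ≤ 21394 is false
  part of established connection: no → false
  source port < 3395: 5314 < 3395 is false
  source zone = corp: vpn == corp is false
  protocol = UDP: GRE == UDP is false
  payload size > 29677 bytes: 12123 > 29677 is false
  source on blocklist: yes → true
  NOT destination is internal: yes → false
  NOT source is internal: yes → false
  destination port between 54207 and 56564: 16714 in [54207, 56564] is false
  destination zone ∈ {corp, guest, internet, vpn}: vpn is in the set → true
  TLS handshake observed: no → false
  destination is internal: yes → true
  destination port > 39367: 16714 > 39367 is false
  NOT TLS handshake observed: no → true
  flow rate < 28561 pps: 41795 < 28561 is false
Combine:
[1.1.1.1] false AND false = false
[1.1.1.2] false AND false = false
[1.1.1] false OR false = false
[1.1.2.3] true AND false = false
[1.1.2] false OR false OR false = false
[1.1] false → false (antecedent false ⇒ implication holds) = true
[1.2.1.1] false AND false = false
[1.2.1.2.1] true OR false = true
[1.2.1.2] NOT true = false
[1.2.1] false OR false = false
[1.2.2.1.1] true AND false = false
[1.2.2.1.2.1.1] true AND true = true
[1.2.2.1.2.1] NOT true = false
[1.2.2.1.2] NOT false = true
[1.2.2.1] false → true (antecedent false ⇒ implication holds) = true
[1.2.2] NOT true = false
[1.2] false → false (antecedent false ⇒ implication holds) = true
[1] true OR true = true
[2] exactly-one(false, false, false) = false
[root] true AND false = false
Overall: false → dropped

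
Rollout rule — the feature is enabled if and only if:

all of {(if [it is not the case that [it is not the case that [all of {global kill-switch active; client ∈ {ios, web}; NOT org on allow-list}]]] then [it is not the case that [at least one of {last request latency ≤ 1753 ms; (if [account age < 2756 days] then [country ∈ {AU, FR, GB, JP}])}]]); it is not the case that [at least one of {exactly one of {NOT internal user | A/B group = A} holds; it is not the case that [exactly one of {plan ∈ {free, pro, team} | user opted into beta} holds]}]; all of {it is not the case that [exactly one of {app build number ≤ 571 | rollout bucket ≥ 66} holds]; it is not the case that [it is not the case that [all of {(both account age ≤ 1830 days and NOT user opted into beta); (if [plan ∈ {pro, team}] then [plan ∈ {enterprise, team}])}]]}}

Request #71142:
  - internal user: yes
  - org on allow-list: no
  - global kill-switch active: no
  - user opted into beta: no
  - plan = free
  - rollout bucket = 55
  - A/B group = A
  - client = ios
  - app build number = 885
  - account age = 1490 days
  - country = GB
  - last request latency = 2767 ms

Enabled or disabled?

Atomic conditions:
  global kill-switch active: no → false
  client ∈ {ios, web}: ios is in the set → true
  NOT org on allow-list: no → true
  last request latency ≤ 1753 ms: 2767 ≤ 1753 is false
  account age < 2756 days: 1490 < 2756 is true
  country ∈ {AU, FR, GB, JP}: GB is in the set → true
  NOT internal user: yes → false
  A/B group = A: A == A is true
  plan ∈ {free, pro, team}: free is in the set → true
  user opted into beta: no → false
  app build number ≤ 571: 885 ≤ 571 is false
  rollout bucket ≥ 66: 55 ≥ 66 is false
  account age ≤ 1830 days: 1490 ≤ 1830 is true
  NOT user opted into beta: no → true
  plan ∈ {pro, team}: free is not in the set → false
  plan ∈ {enterprise, team}: free is not in the set → false
Combine:
[1.1.1.1] false AND true AND true = false
[1.1.1] NOT false = true
[1.1] NOT true = false
[1.2.1.2] true → true = true
[1.2.1] false OR true = true
[1.2] NOT true = false
[1] false → false (antecedent false ⇒ implication holds) = true
[2.1.1] exactly-one(false, true) = true
[2.1.2.1] exactly-one(true, false) = true
[2.1.2] NOT true = false
[2.1] true OR false = true
[2] NOT true = false
[3.1.1] exactly-one(false, false) = false
[3.1] NOT false = true
[3.2.1.1.1] true AND true = true
[3.2.1.1.2] false → false (antecedent false ⇒ implication holds) = true
[3.2.1.1] true AND true = true
[3.2.1] NOT true = false
[3.2] NOT false = true
[3] true AND true = true
[root] true AND false AND true = false
Overall: false → disabled

Disabled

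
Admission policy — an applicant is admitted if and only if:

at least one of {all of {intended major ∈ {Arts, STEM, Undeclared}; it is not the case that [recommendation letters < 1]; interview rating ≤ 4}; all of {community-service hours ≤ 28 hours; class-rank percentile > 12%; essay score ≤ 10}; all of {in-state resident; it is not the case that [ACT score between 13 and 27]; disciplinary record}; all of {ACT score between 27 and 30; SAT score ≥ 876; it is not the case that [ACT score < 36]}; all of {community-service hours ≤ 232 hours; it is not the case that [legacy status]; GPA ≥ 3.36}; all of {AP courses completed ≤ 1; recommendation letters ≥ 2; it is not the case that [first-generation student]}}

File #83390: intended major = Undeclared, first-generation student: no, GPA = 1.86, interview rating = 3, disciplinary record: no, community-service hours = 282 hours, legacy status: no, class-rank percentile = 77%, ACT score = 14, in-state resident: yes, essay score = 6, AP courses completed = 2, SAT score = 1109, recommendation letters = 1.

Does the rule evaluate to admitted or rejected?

Admitted

Atomic conditions:
  intended major ∈ {Arts, STEM, Undeclared}: Undeclared is in the set → true
  recommendation letters < 1: 1 < 1 is false
  interview rating ≤ 4: 3 ≤ 4 is true
  community-service hours ≤ 28 hours: 282 ≤ 28 is false
  class-rank percentile > 12%: 77 > 12 is true
  essay score ≤ 10: 6 ≤ 10 is true
  in-state resident: yes → true
  ACT score between 13 and 27: 14 in [13, 27] is true
  disciplinary record: no → false
  ACT score between 27 and 30: 14 in [27, 30] is false
  SAT score ≥ 876: 1109 ≥ 876 is true
  ACT score < 36: 14 < 36 is true
  community-service hours ≤ 232 hours: 282 ≤ 232 is false
  legacy status: no → false
  GPA ≥ 3.36: 1.86 ≥ 3.36 is false
  AP courses completed ≤ 1: 2 ≤ 1 is false
  recommendation letters ≥ 2: 1 ≥ 2 is false
  first-generation student: no → false
Combine:
[1.2] NOT false = true
[1] true AND true AND true = true
[2] false AND true AND true = false
[3.2] NOT true = false
[3] true AND false AND false = false
[4.3] NOT true = false
[4] false AND true AND false = false
[5.2] NOT false = true
[5] false AND true AND false = false
[6.3] NOT false = true
[6] false AND false AND true = false
[root] true OR false OR false OR false OR false OR false = true
Overall: true → admitted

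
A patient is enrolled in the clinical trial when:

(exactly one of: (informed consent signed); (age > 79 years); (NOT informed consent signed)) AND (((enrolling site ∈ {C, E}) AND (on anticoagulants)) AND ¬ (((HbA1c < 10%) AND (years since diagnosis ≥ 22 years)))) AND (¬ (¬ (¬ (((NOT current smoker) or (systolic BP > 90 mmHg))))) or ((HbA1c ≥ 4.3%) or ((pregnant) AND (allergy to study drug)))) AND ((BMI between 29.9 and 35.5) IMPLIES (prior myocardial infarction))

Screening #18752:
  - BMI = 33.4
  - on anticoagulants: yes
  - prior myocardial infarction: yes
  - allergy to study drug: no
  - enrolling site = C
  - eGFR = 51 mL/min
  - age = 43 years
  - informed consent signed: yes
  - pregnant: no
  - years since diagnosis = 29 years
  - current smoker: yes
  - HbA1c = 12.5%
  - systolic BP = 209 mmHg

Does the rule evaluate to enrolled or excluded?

Enrolled

Atomic conditions:
  informed consent signed: yes → true
  age > 79 years: 43 > 79 is false
  NOT informed consent signed: yes → false
  enrolling site ∈ {C, E}: C is in the set → true
  on anticoagulants: yes → true
  HbA1c < 10%: 12.5 < 10 is false
  years since diagnosis ≥ 22 years: 29 ≥ 22 is true
  NOT current smoker: yes → false
  systolic BP > 90 mmHg: 209 > 90 is true
  HbA1c ≥ 4.3%: 12.5 ≥ 4.3 is true
  pregnant: no → false
  allergy to study drug: no → false
  BMI between 29.9 and 35.5: 33.4 in [29.9, 35.5] is true
  prior myocardial infarction: yes → true
Combine:
[1] exactly-one(true, false, false) = true
[2.1] true AND true = true
[2.2.1] false AND true = false
[2.2] NOT false = true
[2] true AND true = true
[3.1.1.1.1] false OR true = true
[3.1.1.1] NOT true = false
[3.1.1] NOT false = true
[3.1] NOT true = false
[3.2.2] false AND false = false
[3.2] true OR false = true
[3] false OR true = true
[4] true → true = true
[root] true AND true AND true AND true = true
Overall: true → enrolled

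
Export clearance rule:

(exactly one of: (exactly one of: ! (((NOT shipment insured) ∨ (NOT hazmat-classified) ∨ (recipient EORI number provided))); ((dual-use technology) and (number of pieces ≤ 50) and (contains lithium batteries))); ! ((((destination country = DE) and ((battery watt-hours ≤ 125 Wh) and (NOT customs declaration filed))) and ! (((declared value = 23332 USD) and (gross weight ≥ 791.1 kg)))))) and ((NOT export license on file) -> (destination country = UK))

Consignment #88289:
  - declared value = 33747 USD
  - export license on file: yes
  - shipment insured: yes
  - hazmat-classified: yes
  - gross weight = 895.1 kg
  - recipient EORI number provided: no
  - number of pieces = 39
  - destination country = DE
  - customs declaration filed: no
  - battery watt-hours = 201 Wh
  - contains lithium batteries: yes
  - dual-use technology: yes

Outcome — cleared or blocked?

Cleared

Atomic conditions:
  NOT shipment insured: yes → false
  NOT hazmat-classified: yes → false
  recipient EORI number provided: no → false
  dual-use technology: yes → true
  number of pieces ≤ 50: 39 ≤ 50 is true
  contains lithium batteries: yes → true
  destination country = DE: DE == DE is true
  battery watt-hours ≤ 125 Wh: 201 ≤ 125 is false
  NOT customs declaration filed: no → true
  declared value = 23332 USD: 33747 == 23332 is false
  gross weight ≥ 791.1 kg: 895.1 ≥ 791.1 is true
  NOT export license on file: yes → false
  destination country = UK: DE == UK is false
Combine:
[1.1.1.1] false OR false OR false = false
[1.1.1] NOT false = true
[1.1.2] true AND true AND true = true
[1.1] exactly-one(true, true) = false
[1.2.1.1.2] false AND true = false
[1.2.1.1] true AND false = false
[1.2.1.2.1] false AND true = false
[1.2.1.2] NOT false = true
[1.2.1] false AND true = false
[1.2] NOT false = true
[1] exactly-one(false, true) = true
[2] false → false (antecedent false ⇒ implication holds) = true
[root] true AND true = true
Overall: true → cleared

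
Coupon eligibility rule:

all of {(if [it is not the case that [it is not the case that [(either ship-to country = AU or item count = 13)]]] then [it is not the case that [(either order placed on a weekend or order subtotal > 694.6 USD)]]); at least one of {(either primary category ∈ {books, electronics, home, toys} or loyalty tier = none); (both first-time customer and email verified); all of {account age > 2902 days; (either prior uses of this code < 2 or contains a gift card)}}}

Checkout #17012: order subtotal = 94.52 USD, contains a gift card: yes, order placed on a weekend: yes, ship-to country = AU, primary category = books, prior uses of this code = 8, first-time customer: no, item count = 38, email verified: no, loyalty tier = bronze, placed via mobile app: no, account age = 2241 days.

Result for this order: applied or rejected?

Rejected

Atomic conditions:
  ship-to country = AU: AU == AU is true
  item count = 13: 38 == 13 is false
  order placed on a weekend: yes → true
  order subtotal > 694.6 USD: 94.52 > 694.6 is false
  primary category ∈ {books, electronics, home, toys}: books is in the set → true
  loyalty tier = none: bronze == none is false
  first-time customer: no → false
  email verified: no → false
  account age > 2902 days: 2241 > 2902 is false
  prior uses of this code < 2: 8 < 2 is false
  contains a gift card: yes → true
Combine:
[1.1.1.1] true OR false = true
[1.1.1] NOT true = false
[1.1] NOT false = true
[1.2.1] true OR false = true
[1.2] NOT true = false
[1] true → false = false
[2.1] true OR false = true
[2.2] false AND false = false
[2.3.2] false OR true = true
[2.3] false AND true = false
[2] true OR false OR false = true
[root] false AND true = false
Overall: false → rejected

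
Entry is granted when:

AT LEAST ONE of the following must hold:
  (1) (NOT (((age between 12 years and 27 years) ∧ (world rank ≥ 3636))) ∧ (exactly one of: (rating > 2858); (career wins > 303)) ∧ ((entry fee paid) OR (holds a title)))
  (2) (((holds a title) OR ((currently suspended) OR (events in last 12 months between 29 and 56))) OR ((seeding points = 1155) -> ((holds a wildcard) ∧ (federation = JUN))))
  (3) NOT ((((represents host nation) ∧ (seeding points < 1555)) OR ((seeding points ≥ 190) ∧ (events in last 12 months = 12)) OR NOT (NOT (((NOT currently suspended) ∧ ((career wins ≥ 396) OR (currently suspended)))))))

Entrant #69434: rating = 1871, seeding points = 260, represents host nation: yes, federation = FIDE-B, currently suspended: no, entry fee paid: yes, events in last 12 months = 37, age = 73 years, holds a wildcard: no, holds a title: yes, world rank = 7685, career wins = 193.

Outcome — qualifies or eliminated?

Qualifies

Atomic conditions:
  age between 12 years and 27 years: 73 in [12, 27] is false
  world rank ≥ 3636: 7685 ≥ 3636 is true
  rating > 2858: 1871 > 2858 is false
  career wins > 303: 193 > 303 is false
  entry fee paid: yes → true
  holds a title: yes → true
  currently suspended: no → false
  events in last 12 months between 29 and 56: 37 in [29, 56] is true
  seeding points = 1155: 260 == 1155 is false
  holds a wildcard: no → false
  federation = JUN: FIDE-B == JUN is false
  represents host nation: yes → true
  seeding points < 1555: 260 < 1555 is true
  seeding points ≥ 190: 260 ≥ 190 is true
  events in last 12 months = 12: 37 == 12 is false
  NOT currently suspended: no → true
  career wins ≥ 396: 193 ≥ 396 is false
Combine:
[1.1.1] false AND true = false
[1.1] NOT false = true
[1.2] exactly-one(false, false) = false
[1.3] true OR true = true
[1] true AND false AND true = false
[2.1.2] false OR true = true
[2.1] true OR true = true
[2.2.2] false AND false = false
[2.2] false → false (antecedent false ⇒ implication holds) = true
[2] true OR true = true
[3.1.1] true AND true = true
[3.1.2] true AND false = false
[3.1.3.1.1.2] false OR false = false
[3.1.3.1.1] true AND false = false
[3.1.3.1] NOT false = true
[3.1.3] NOT true = false
[3.1] true OR false OR false = true
[3] NOT true = false
[root] false OR true OR false = true
Overall: true → qualifies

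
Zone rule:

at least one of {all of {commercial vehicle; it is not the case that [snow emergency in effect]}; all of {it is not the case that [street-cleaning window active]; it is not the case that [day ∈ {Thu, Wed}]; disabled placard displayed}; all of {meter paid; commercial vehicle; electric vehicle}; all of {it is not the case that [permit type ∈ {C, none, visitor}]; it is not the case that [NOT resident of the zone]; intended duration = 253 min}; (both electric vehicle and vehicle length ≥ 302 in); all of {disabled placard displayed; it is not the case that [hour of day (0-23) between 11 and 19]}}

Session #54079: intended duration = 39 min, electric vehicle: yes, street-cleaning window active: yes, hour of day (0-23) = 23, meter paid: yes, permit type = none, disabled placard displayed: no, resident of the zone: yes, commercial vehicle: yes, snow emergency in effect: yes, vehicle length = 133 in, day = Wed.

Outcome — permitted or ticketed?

Atomic conditions:
  commercial vehicle: yes → true
  snow emergency in effect: yes → true
  street-cleaning window active: yes → true
  day ∈ {Thu, Wed}: Wed is in the set → true
  disabled placard displayed: no → false
  meter paid: yes → true
  electric vehicle: yes → true
  permit type ∈ {C, none, visitor}: none is in the set → true
  NOT resident of the zone: yes → false
  intended duration = 253 min: 39 == 253 is false
  vehicle length ≥ 302 in: 133 ≥ 302 is false
  hour of day (0-23) between 11 and 19: 23 in [11, 19] is false
Combine:
[1.2] NOT true = false
[1] true AND false = false
[2.1] NOT true = false
[2.2] NOT true = false
[2] false AND false AND false = false
[3] true AND true AND true = true
[4.1] NOT true = false
[4.2] NOT false = true
[4] false AND true AND false = false
[5] true AND false = false
[6.2] NOT false = true
[6] false AND true = false
[root] false OR false OR true OR false OR false OR false = true
Overall: true → permitted

Permitted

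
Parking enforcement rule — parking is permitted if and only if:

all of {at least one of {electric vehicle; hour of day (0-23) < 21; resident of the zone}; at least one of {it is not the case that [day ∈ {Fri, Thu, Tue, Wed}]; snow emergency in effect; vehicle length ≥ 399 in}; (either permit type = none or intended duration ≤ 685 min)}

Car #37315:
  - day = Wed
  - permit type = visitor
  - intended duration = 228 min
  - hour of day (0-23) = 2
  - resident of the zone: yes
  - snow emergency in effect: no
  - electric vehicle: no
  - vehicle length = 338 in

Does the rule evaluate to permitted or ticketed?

Ticketed

Atomic conditions:
  electric vehicle: no → false
  hour of day (0-23) < 21: 2 < 21 is true
  resident of the zone: yes → true
  day ∈ {Fri, Thu, Tue, Wed}: Wed is in the set → true
  snow emergency in effect: no → false
  vehicle length ≥ 399 in: 338 ≥ 399 is false
  permit type = none: visitor == none is false
  intended duration ≤ 685 min: 228 ≤ 685 is true
Combine:
[1] false OR true OR true = true
[2.1] NOT true = false
[2] false OR false OR false = false
[3] false OR true = true
[root] true AND false AND true = false
Overall: false → ticketed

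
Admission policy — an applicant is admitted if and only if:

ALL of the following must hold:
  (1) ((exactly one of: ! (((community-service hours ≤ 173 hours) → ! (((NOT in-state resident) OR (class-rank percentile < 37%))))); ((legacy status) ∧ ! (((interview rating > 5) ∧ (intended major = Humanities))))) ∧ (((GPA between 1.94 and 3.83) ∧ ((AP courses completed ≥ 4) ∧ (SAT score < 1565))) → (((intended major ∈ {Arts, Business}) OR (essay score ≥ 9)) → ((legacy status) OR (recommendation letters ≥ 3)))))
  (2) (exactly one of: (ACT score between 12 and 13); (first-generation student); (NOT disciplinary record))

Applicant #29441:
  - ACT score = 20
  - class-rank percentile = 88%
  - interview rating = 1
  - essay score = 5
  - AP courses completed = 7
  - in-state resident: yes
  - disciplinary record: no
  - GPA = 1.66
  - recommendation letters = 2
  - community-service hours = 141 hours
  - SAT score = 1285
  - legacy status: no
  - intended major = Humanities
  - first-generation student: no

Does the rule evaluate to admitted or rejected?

Rejected

Atomic conditions:
  community-service hours ≤ 173 hours: 141 ≤ 173 is true
  NOT in-state resident: yes → false
  class-rank percentile < 37%: 88 < 37 is false
  legacy status: no → false
  interview rating > 5: 1 > 5 is false
  intended major = Humanities: Humanities == Humanities is true
  GPA between 1.94 and 3.83: 1.66 in [1.94, 3.83] is false
  AP courses completed ≥ 4: 7 ≥ 4 is true
  SAT score < 1565: 1285 < 1565 is true
  intended major ∈ {Arts, Business}: Humanities is not in the set → false
  essay score ≥ 9: 5 ≥ 9 is false
  recommendation letters ≥ 3: 2 ≥ 3 is false
  ACT score between 12 and 13: 20 in [12, 13] is false
  first-generation student: no → false
  NOT disciplinary record: no → true
Combine:
[1.1.1.1.2.1] false OR false = false
[1.1.1.1.2] NOT false = true
[1.1.1.1] true → true = true
[1.1.1] NOT true = false
[1.1.2.2.1] false AND true = false
[1.1.2.2] NOT false = true
[1.1.2] false AND true = false
[1.1] exactly-one(false, false) = false
[1.2.1.2] true AND true = true
[1.2.1] false AND true = false
[1.2.2.1] false OR false = false
[1.2.2.2] false OR false = false
[1.2.2] false → false (antecedent false ⇒ implication holds) = true
[1.2] false → true (antecedent false ⇒ implication holds) = true
[1] false AND true = false
[2] exactly-one(false, false, true) = true
[root] false AND true = false
Overall: false → rejected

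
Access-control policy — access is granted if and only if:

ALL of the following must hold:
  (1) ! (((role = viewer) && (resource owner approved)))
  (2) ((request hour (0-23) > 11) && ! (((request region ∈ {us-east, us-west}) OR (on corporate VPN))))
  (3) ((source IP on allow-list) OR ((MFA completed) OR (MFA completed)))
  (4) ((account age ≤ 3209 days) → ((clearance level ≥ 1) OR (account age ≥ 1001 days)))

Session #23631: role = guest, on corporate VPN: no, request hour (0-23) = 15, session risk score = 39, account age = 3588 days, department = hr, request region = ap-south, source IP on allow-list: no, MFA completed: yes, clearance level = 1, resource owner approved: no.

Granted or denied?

Granted

Atomic conditions:
  role = viewer: guest == viewer is false
  resource owner approved: no → false
  request hour (0-23) > 11: 15 > 11 is true
  request region ∈ {us-east, us-west}: ap-south is not in the set → false
  on corporate VPN: no → false
  source IP on allow-list: no → false
  MFA completed: yes → true
  account age ≤ 3209 days: 3588 ≤ 3209 is false
  clearance level ≥ 1: 1 ≥ 1 is true
  account age ≥ 1001 days: 3588 ≥ 1001 is true
Combine:
[1.1] false AND false = false
[1] NOT false = true
[2.2.1] false OR false = false
[2.2] NOT false = true
[2] true AND true = true
[3.2] true OR true = true
[3] false OR true = true
[4.2] true OR true = true
[4] false → true (antecedent false ⇒ implication holds) = true
[root] true AND true AND true AND true = true
Overall: true → granted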